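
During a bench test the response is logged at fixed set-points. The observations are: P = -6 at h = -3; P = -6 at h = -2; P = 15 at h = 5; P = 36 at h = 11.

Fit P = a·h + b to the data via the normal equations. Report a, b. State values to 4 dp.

Forming AᵀA = [[159, 11]; [11, 4]] and AᵀP = [501, 39]ᵀ gives AᵀA·[a, b]ᵀ = AᵀP.
Δ = 159·4 − 11² = 515.
a = (501·4 − 11·39)/515 = 315/103; b = (159·39 − 11·501)/515 = 138/103.

a = 3.0583, b = 1.3398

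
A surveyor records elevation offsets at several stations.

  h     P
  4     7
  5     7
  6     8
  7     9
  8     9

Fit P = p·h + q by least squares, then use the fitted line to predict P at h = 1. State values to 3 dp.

Compute the Gram sums: Σh·h = 190, Σh = 30, Σ1 = 5.
Moment sums: Σh·P = 246, ΣP = 40.
Determinant 190·5 − 30² = 50.
p = (246·5 − 30·40)/50 = 3/5; q = (190·40 − 30·246)/50 = 22/5.
At h = 1: P̂ = (3/5)·(1) + (22/5)·(1) = 5.

P̂ = 5.000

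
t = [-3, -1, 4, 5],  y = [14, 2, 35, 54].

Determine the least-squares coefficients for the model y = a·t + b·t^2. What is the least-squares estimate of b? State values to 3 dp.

Entries of MᵀM: Σt·t = 51, Σt·t^2 = 161, Σt^2·t^2 = 963.
For Mᵀy: Σt·y = 366, Σt^2·y = 2038.
MᵀM·[a, b]ᵀ = Mᵀy becomes [[51, 161]; [161, 963]]·[a, b]ᵀ = [366, 2038]ᵀ.
Δ = 51·963 − 161² = 23192.
a = (366·963 − 161·2038)/23192 = 6085/5798; b = (51·2038 − 161·366)/23192 = 11253/5798.

b = 1.941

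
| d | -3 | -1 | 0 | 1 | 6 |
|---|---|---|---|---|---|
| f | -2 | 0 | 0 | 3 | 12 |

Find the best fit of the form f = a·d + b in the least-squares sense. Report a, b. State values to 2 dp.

Compute the Gram sums: Σd·d = 47, Σd = 3, Σ1 = 5.
Right-hand side: Σd·f = 81, Σf = 13.
AᵀA·[a, b]ᵀ = Aᵀf becomes [[47, 3]; [3, 5]]·[a, b]ᵀ = [81, 13]ᵀ.
Determinant 47·5 − 3² = 226.
a = (81·5 − 3·13)/226 = 183/113; b = (47·13 − 3·81)/226 = 184/113.

a = 1.62, b = 1.63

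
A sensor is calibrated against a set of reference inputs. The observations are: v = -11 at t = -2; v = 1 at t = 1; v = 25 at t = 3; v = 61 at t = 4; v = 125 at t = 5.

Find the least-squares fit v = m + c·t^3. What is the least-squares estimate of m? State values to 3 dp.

m = -1.999

Setting ∂/∂m … = 0 gives: 5·m + 209·c = 201;  209·m + 20515·c = 20293.
det = 5·20515 − 209² = 58894.
m = (201·20515 − 209·20293)/58894 = -5351/2677; c = (5·20293 − 209·201)/58894 = 29728/29447.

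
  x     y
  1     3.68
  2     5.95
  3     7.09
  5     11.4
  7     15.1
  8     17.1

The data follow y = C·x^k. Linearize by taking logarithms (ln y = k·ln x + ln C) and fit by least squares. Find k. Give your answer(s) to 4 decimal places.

Taking logs, ln y = k·ln x + ln C, so regress ln y on ln x.
XᵀX = [[12.3883, 7.4265]; [7.4265, 6]], rhs = [18.4910, 13.0324]ᵀ  (here Σln x = 7.4265, Σ(ln x)² = 12.3883, Σln y = 13.0324, Σln x·ln y = 18.4910).
Solving (det = 19.1764): k = 0.73843, ln C = 1.25807.

k = 0.7384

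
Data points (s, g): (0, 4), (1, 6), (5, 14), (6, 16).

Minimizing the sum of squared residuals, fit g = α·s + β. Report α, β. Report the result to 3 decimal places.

Entries of MᵀM: Σs·s = 62, Σs = 12, Σ1 = 4.
Moment sums: Σs·g = 172, Σg = 40.
det = 62·4 − 12² = 104.
α = (172·4 − 12·40)/104 = 2; β = (62·40 − 12·172)/104 = 4.

α = 2.000, β = 4.000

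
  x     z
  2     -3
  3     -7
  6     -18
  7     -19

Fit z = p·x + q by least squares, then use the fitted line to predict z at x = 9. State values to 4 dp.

ẑ = -26.7059

Normal-equation sums: Σx·x = 98, Σx = 18, Σ1 = 4.
Moment sums: Σx·z = -268, Σz = -47.
Determinant 98·4 − 18² = 68.
p = ((-268)·4 − 18·(-47))/68 = -113/34; q = (98·(-47) − 18·(-268))/68 = 109/34.
At x = 9: ẑ = (-113/34)·(9) + (109/34)·(1) = -454/17.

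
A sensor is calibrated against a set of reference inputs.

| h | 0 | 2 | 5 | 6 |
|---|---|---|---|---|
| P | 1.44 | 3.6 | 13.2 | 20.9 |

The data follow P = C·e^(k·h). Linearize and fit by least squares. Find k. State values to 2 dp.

k = 0.44

Let Y = ln P. Fitting Y = k·h + ln C by least squares:
Σh = 13.0000, Σ(h)² = 65.0000, Σln P = 7.2655, Σh·ln P = 33.7014.
Equations: 65.0000·k + 13.0000·ln C = 33.7014;  13.0000·k + 4·ln C = 7.2655.
Δ = 65.0000·4 − (13.0000)² = 91.0000; k = (33.7014·4 − 13.0000·7.2655)/91.0000 = 0.44345, ln C = (65.0000·7.2655 − 13.0000·33.7014)/91.0000 = 0.37518.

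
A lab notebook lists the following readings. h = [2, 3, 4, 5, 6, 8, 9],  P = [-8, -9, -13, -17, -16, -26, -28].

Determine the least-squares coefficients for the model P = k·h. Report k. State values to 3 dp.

The normal system AᵀA·[k]ᵀ = AᵀP is [[235]]·[k]ᵀ = [-736]ᵀ.
Hence k = -736 / 235 ≈ -3.13191.

k = -3.132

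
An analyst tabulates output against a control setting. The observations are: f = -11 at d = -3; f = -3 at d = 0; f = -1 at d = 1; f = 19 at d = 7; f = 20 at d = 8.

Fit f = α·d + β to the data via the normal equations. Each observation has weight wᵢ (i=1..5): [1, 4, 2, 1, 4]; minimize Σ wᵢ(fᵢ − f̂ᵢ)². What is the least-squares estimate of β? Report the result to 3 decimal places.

β = -3.053

Entries of XᵀWX: Σwᵢ·d·d = 316, Σwᵢ·d = 38, Σwᵢ·1 = 12.
Right-hand side: Σwᵢ·d·f = 804, Σwᵢ·f = 74.
So XᵀWX·[α, β]ᵀ = XᵀWf: [[316, 38]; [38, 12]]·[α, β]ᵀ = [804, 74]ᵀ.
Eliminating β: 12·(row 1) − 38·(row 2) gives 2348·α = 12·804 − 38·74 = 6836, so α = 1709/587.
Then β = (74 − 38·(1709/587))/12 = -1792/587.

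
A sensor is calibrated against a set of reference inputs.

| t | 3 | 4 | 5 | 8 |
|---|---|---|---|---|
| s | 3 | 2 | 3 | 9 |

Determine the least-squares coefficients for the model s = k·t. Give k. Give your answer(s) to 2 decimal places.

With design matrix X, XᵀX = [[114]] and Xᵀs = [104]ᵀ.
k = 104/114 = 0.912281.

k = 0.91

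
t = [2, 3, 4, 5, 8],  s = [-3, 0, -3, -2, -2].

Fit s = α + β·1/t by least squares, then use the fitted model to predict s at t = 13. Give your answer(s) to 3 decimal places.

Sums needed: Σ1 = 5, Σ1/t = 169/120, Σ1/t·1/t = 6901/14400.
Right-hand side: Σs = -10, Σ1/t·s = -29/10.
Eliminating β: (6901/14400)·(row 1) − (169/120)·(row 2) gives (743/1800)·α = (6901/14400)·(-10) − (169/120)·(-29/10) = -5099/7200, so α = -5099/2972.
Then β = ((-29/10) − (169/120)·(-5099/2972))/(6901/14400) = -750/743.
At t = 13: ŝ = (-5099/2972)·(1) + (-750/743)·(1/13) = -69287/38636.

ŝ = -1.793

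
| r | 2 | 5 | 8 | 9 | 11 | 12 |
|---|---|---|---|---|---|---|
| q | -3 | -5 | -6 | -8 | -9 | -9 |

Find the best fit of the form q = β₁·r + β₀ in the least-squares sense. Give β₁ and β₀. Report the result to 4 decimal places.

β₁ = -0.6306, β₀ = -1.7271

Forming MᵀM = [[439, 47]; [47, 6]] and Mᵀq = [-358, -40]ᵀ gives MᵀM·[β₁, β₀]ᵀ = Mᵀq.
Eliminating β₀: 6·(row 1) − 47·(row 2) gives 425·β₁ = 6·(-358) − 47·(-40) = -268, so β₁ = -268/425.
Then β₀ = ((-40) − 47·(-268/425))/6 = -734/425.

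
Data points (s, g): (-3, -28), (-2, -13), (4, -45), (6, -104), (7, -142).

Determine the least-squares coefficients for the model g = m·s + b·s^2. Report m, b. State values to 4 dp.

m = 0.5044, b = -2.9685

Sums needed: Σs·s = 114, Σs·s^2 = 588, Σs^2·s^2 = 4050.
Right-hand side: Σs·g = -1688, Σs^2·g = -11726.
So MᵀM·[m, b]ᵀ = Mᵀg: [[114, 588]; [588, 4050]]·[m, b]ᵀ = [-1688, -11726]ᵀ.
Determinant 114·4050 − 588² = 115956.
m = ((-1688)·4050 − 588·(-11726))/115956 = 4874/9663; b = (114·(-11726) − 588·(-1688))/115956 = -28685/9663.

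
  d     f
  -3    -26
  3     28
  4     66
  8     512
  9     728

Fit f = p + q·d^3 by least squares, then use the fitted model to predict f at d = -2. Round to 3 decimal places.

f̂ = -6.588

Sums needed: Σ1 = 5, Σd^3 = 1305, Σd^3·d^3 = 799139.
For Aᵀf: Σf = 1308, Σd^3·f = 798538.
Determinant 5·799139 − 1305² = 2292670.
p = (1308·799139 − 1305·798538)/2292670 = 1590861/1146335; q = (5·798538 − 1305·1308)/2292670 = 228575/229267.
At d = -2: f̂ = (1590861/1146335)·(1) + (228575/229267)·(-8) = -7552139/1146335.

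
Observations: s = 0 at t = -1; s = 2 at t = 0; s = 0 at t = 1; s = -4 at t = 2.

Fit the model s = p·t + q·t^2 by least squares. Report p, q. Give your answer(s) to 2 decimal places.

With design matrix M, MᵀM = [[6, 8]; [8, 18]] and Mᵀs = [-8, -16]ᵀ.
Δ = 6·18 − 8² = 44.
p = ((-8)·18 − 8·(-16))/44 = -4/11; q = (6·(-16) − 8·(-8))/44 = -8/11.

p = -0.36, q = -0.73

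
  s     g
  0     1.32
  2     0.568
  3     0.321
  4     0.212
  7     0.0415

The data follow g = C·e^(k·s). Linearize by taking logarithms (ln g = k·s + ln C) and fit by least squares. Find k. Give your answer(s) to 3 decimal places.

k = -0.497

With ln gᵢ as the transformed response and sᵢ as the regressor:
AᵀA = [[78.0000, 16.0000]; [16.0000, 5]], rhs = [-33.0193, -6.1575]ᵀ  (here Σs = 16.0000, Σ(s)² = 78.0000, Σln g = -6.1575, Σs·ln g = -33.0193).
Solving (det = 134.0000): k = -0.49683, ln C = 0.35836.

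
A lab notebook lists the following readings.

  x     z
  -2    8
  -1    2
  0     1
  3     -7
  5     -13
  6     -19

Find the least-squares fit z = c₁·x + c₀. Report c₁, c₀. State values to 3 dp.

c₁ = -3.040, c₀ = 0.906

With design matrix M, MᵀM = [[75, 11]; [11, 6]] and Mᵀz = [-218, -28]ᵀ.
det = 75·6 − 11² = 329.
c₁ = ((-218)·6 − 11·(-28))/329 = -1000/329; c₀ = (75·(-28) − 11·(-218))/329 = 298/329.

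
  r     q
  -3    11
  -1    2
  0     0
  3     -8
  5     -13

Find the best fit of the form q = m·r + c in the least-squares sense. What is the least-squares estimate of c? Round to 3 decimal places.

c = 0.706

Compute the Gram sums: Σr·r = 44, Σr = 4, Σ1 = 5.
Moment sums: Σr·q = -124, Σq = -8.
XᵀX·[m, c]ᵀ = Xᵀq becomes [[44, 4]; [4, 5]]·[m, c]ᵀ = [-124, -8]ᵀ.
Determinant 44·5 − 4² = 204.
m = ((-124)·5 − 4·(-8))/204 = -49/17; c = (44·(-8) − 4·(-124))/204 = 12/17.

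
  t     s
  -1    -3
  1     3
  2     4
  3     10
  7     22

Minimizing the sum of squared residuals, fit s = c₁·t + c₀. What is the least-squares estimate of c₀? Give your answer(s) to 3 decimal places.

c₀ = -0.409

Forming XᵀX = [[64, 12]; [12, 5]] and Xᵀs = [198, 36]ᵀ gives XᵀX·[c₁, c₀]ᵀ = Xᵀs.
det = 64·5 − 12² = 176.
c₁ = (198·5 − 12·36)/176 = 279/88; c₀ = (64·36 − 12·198)/176 = -9/22.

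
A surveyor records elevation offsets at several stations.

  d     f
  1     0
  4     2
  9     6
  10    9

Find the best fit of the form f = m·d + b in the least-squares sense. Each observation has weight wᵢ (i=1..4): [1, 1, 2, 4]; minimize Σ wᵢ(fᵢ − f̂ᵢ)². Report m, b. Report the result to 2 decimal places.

Normal-equation sums: Σwᵢ·d·d = 579, Σwᵢ·d = 63, Σwᵢ·1 = 8.
Moment sums: Σwᵢ·d·f = 476, Σwᵢ·f = 50.
Eliminating b: 8·(row 1) − 63·(row 2) gives 663·m = 8·476 − 63·50 = 658, so m = 658/663.
Then b = (50 − 63·(658/663))/8 = -346/221.

m = 0.99, b = -1.57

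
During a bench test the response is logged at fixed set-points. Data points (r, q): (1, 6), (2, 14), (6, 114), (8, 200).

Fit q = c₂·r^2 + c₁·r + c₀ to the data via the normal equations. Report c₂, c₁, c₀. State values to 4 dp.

c₂ = 3.1008, c₁ = -0.0931, c₀ = 2.5004

Forming AᵀA = [[5409, 737, 105]; [737, 105, 17]; [105, 17, 4]] and Aᵀq = [16966, 2318, 334]ᵀ gives AᵀA·[c₂, c₁, c₀]ᵀ = Aᵀq.
Solving the 3×3 system (Gaussian elimination) gives c₂ = 3631/1171, c₁ = -109/1171, c₀ = 2928/1171.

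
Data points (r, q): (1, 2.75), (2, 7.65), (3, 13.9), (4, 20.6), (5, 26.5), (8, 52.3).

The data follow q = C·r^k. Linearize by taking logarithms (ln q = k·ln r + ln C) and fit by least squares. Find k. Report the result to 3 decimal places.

k = 1.410

Linearized form: ln q = k·ln r + ln C. From the 6 transformed points,
XᵀX = [[10.5236, 6.8669]; [6.8669, 6]], rhs = [21.9984, 15.9376]ᵀ  (here Σln r = 6.8669, Σ(ln r)² = 10.5236, Σln q = 15.9376, Σln r·ln q = 21.9984).
Slope k = (n·Σln r·ln q − Σln r·Σln q)/(n·Σ(ln r)² − (Σln r)²) = (6·21.9984 − 6.8669·15.9376)/15.9867 = 1.41042; ln C = (Σln q − k·Σln r)/n = 1.04207.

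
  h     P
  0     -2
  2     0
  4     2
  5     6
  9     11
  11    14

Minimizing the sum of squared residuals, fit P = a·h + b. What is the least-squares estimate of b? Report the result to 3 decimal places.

b = -2.618

Normal-equation sums: Σh·h = 247, Σh = 31, Σ1 = 6.
Right-hand side: Σh·P = 291, ΣP = 31.
Δ = 247·6 − 31² = 521.
a = (291·6 − 31·31)/521 = 785/521; b = (247·31 − 31·291)/521 = -1364/521.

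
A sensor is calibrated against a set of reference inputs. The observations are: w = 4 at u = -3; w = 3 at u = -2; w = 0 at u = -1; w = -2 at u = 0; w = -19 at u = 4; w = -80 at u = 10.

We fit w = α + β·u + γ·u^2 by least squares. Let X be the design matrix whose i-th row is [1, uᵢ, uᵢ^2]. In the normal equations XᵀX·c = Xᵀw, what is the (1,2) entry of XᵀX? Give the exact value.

8

Row 1 ↔ basis 1, column 2 ↔ basis u, so (XᵀX)_{1,2} = Σᵢ u = (1)·(-3) + (1)·(-2) + (1)·(-1) + (1)·(0) + (1)·(4) + (1)·(10) = 8.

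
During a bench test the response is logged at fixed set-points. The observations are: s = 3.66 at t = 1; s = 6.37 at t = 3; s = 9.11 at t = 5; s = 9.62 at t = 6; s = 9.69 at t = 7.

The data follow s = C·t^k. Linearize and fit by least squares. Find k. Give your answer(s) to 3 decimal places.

Linearized form: ln s = k·ln t + ln C. From the 5 transformed points,
XᵀX = [[10.7942, 6.4457]; [6.4457, 5]], rhs = [14.0656, 9.8934]ᵀ  (here Σln t = 6.4457, Σ(ln t)² = 10.7942, Σln s = 9.8934, Σln t·ln s = 14.0656).
Slope k = (n·Σln t·ln s − Σln t·Σln s)/(n·Σ(ln t)² − (Σln t)²) = (5·14.0656 − 6.4457·9.8934)/12.4237 = 0.52789; ln C = (Σln s − k·Σln t)/n = 1.29815.

k = 0.528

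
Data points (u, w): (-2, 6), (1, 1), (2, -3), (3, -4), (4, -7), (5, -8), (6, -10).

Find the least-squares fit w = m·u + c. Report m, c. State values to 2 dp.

Compute the Gram sums: Σu·u = 95, Σu = 19, Σ1 = 7.
Right-hand side: Σu·w = -157, Σw = -25.
Normal equations: [[95, 19]; [19, 7]]·[m, c]ᵀ = [-157, -25]ᵀ.
Determinant 95·7 − 19² = 304.
m = ((-157)·7 − 19·(-25))/304 = -39/19; c = (95·(-25) − 19·(-157))/304 = 2.

m = -2.05, c = 2.00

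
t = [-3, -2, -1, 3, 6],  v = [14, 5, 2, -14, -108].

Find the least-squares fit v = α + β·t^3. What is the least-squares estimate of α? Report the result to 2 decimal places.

α = 0.65

Compute the Gram sums: Σ1 = 5, Σt^3 = 207, Σt^3·t^3 = 48179.
And Σv = -101, Σt^3·v = -24126.
Δ = 5·48179 − 207² = 198046.
α = ((-101)·48179 − 207·(-24126))/198046 = 128003/198046; β = (5·(-24126) − 207·(-101))/198046 = -99723/198046.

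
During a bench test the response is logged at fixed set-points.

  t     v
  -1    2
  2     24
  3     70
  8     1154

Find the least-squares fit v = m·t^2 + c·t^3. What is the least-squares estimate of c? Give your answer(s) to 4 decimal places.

Normal-equation sums: Σt^2·t^2 = 4194, Σt^2·t^3 = 33042, Σt^3·t^3 = 262938.
For Aᵀv: Σt^2·v = 74584, Σt^3·v = 592928.
So AᵀA·[m, c]ᵀ = Aᵀv: [[4194, 33042]; [33042, 262938]]·[m, c]ᵀ = [74584, 592928]ᵀ.
Determinant 4194·262938 − 33042² = 10988208.
m = (74584·262938 − 33042·592928)/10988208 = 405017/228921; c = (4194·592928 − 33042·74584)/10988208 = 465323/228921.

c = 2.0327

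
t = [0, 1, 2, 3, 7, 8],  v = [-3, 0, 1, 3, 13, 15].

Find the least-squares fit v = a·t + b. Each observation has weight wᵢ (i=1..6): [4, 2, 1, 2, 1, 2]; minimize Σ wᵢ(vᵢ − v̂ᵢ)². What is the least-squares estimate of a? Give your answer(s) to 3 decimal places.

a = 2.236

AᵀWA·[a, b]ᵀ = AᵀWv reads: 201·a + 33·b = 351;  33·a + 12·b = 38.
(Σwᵢ·t·t = 201, Σwᵢ·t = 33, Σwᵢ·1 = 12, Σwᵢ·t·v = 351, Σwᵢ·v = 38.)
det = 201·12 − 33² = 1323.
a = (351·12 − 33·38)/1323 = 986/441; b = (201·38 − 33·351)/1323 = -1315/441.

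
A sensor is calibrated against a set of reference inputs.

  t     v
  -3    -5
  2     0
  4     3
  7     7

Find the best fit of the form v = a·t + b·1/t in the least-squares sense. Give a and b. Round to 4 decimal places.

From the data, Σt·t = 78, Σt·1/t = 4, Σ1/t·1/t = 3133/7056.
Right-hand side: Σt·v = 76, Σ1/t·v = 41/12.
Eliminating b: (3133/7056)·(row 1) − 4·(row 2) gives (21913/1176)·a = (3133/7056)·76 − 4·(41/12) = 35419/1764, so a = 70838/65739.
Then b = ((41/12) − 4·(70838/65739))/(3133/7056) = -44100/21913.

a = 1.0776, b = -2.0125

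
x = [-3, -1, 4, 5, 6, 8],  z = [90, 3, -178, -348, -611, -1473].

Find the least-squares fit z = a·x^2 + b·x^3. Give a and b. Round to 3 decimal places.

From the data, Σx^2·x^2 = 6355, Σx^2·x^3 = 44449, Σx^3·x^3 = 329251.
And Σx^2·z = -127003, Σx^3·z = -943477.
AᵀA·[a, b]ᵀ = Aᵀz becomes [[6355, 44449]; [44449, 329251]]·[a, b]ᵀ = [-127003, -943477]ᵀ.
Eliminating b: 329251·(row 1) − 44449·(row 2) gives 116676504·a = 329251·(-127003) − 44449·(-943477) = 120744420, so a = 10062035/9723042.
Then b = ((-943477) − 44449·(10062035/9723042))/329251 = -29219999/9723042.

a = 1.035, b = -3.005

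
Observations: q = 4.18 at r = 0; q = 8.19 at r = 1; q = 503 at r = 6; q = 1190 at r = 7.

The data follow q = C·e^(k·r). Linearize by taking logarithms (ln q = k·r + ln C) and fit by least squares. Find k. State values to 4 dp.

Linearized form: ln q = k·r + ln C. From the 4 transformed points,
Sums: Σr = 14.0000, Σ(r)² = 86.0000, Σln q = 16.8355, Σr·ln q = 88.9984.
Normal system: [[86.0000, 14.0000]; [14.0000, 4]]·[k, ln C]ᵀ = [88.9984, 16.8355]ᵀ.
Slope k = (n·Σr·ln q − Σr·Σln q)/(n·Σ(r)² − (Σr)²) = (4·88.9984 − 14.0000·16.8355)/148.0000 = 0.81281; ln C = (Σln q − k·Σr)/n = 1.36404.

k = 0.8128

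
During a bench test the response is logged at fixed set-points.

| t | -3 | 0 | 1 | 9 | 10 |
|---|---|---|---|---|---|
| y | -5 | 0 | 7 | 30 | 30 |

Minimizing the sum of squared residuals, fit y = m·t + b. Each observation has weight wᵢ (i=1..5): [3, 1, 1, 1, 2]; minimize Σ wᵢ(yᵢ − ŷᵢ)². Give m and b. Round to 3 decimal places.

With design matrix M, MᵀWM = [[309, 21]; [21, 8]] and MᵀWy = [922, 82]ᵀ.
Determinant 309·8 − 21² = 2031.
m = (922·8 − 21·82)/2031 = 5654/2031; b = (309·82 − 21·922)/2031 = 1992/677.

m = 2.784, b = 2.942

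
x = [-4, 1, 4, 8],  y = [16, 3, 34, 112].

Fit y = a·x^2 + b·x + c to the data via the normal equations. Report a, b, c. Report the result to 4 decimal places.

Setting ∂/∂a … = 0 gives: 4609·a + 513·b + 97·c = 7971;  513·a + 97·b + 9·c = 971;  97·a + 9·b + 4·c = 165.
(Σx^2·x^2 = 4609, Σx^2·x = 513, Σx^2 = 97, Σx·x = 97, Σx = 9, Σ1 = 4, Σx^2·y = 7971, Σx·y = 971, Σy = 165.)
Solving the 3×3 system (Gaussian elimination) gives a = 21317/14388, b = 10189/4796, c = 1948/3597.

a = 1.4816, b = 2.1245, c = 0.5416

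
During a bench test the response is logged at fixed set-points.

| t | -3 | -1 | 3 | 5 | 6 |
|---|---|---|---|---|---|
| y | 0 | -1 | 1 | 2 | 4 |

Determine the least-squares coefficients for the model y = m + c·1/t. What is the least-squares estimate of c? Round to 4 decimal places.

Entries of XᵀX: Σ1 = 5, Σ1/t = -19/30, Σ1/t·1/t = 129/100.
Right-hand side: Σy = 6, Σ1/t·y = 12/5.
XᵀX·[m, c]ᵀ = Xᵀy becomes [[5, -19/30]; [-19/30, 129/100]]·[m, c]ᵀ = [6, 12/5]ᵀ.
Eliminating c: (129/100)·(row 1) − (-19/30)·(row 2) gives (1361/225)·m = (129/100)·6 − (-19/30)·(12/5) = 463/50, so m = 4167/2722.
Then c = ((12/5) − (-19/30)·(4167/2722))/(129/100) = 3555/1361.

c = 2.6120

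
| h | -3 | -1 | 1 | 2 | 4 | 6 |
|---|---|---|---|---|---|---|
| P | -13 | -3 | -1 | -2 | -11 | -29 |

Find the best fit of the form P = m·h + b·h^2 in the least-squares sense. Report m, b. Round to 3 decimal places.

m = 1.253, b = -1.015

Forming AᵀA = [[67, 261]; [261, 1651]] and AᵀP = [-181, -1349]ᵀ gives AᵀA·[m, b]ᵀ = AᵀP.
Eliminating b: 1651·(row 1) − 261·(row 2) gives 42496·m = 1651·(-181) − 261·(-1349) = 53258, so m = 26629/21248.
Then b = ((-1349) − 261·(26629/21248))/1651 = -21571/21248.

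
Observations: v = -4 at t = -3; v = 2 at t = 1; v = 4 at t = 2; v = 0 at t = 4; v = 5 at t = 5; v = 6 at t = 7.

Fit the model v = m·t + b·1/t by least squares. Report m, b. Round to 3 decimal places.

With design matrix A, AᵀA = [[104, 6]; [6, 261781/176400]] and Aᵀv = [89, 151/21]ᵀ.
Determinant 104·(261781/176400) − 6² = 2609353/22050.
m = (89·(261781/176400) − 6·(151/21))/(2609353/22050) = 15688109/20874824; b = (104·(151/21) − 6·89)/(2609353/22050) = 4714500/2609353.

m = 0.752, b = 1.807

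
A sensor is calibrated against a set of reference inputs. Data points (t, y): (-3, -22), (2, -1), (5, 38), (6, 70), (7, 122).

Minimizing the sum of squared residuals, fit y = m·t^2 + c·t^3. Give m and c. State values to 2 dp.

m = -0.99, c = 0.50

Entries of XᵀX: Σt^2·t^2 = 4419, Σt^2·t^3 = 27497, Σt^3·t^3 = 180723.
And Σt^2·y = 9246, Σt^3·y = 62302.
XᵀX·[m, c]ᵀ = Xᵀy becomes [[4419, 27497]; [27497, 180723]]·[m, c]ᵀ = [9246, 62302]ᵀ.
Δ = 4419·180723 − 27497² = 42529928.
m = (9246·180723 − 27497·62302)/42529928 = -10538309/10632482; c = (4419·62302 − 27497·9246)/42529928 = 5268819/10632482.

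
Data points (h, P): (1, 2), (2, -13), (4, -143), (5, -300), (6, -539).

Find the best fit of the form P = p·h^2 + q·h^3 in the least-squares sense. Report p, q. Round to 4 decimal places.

From the data, Σh^2·h^2 = 2194, Σh^2·h^3 = 11958, Σh^3·h^3 = 66442.
For XᵀP: Σh^2·P = -29242, Σh^3·P = -163178.
XᵀX·[p, q]ᵀ = XᵀP becomes [[2194, 11958]; [11958, 66442]]·[p, q]ᵀ = [-29242, -163178]ᵀ.
Determinant 2194·66442 − 11958² = 2779984.
p = ((-29242)·66442 − 11958·(-163178))/2779984 = 1048195/347498; q = (2194·(-163178) − 11958·(-29242))/2779984 = -1042087/347498.

p = 3.0164, q = -2.9988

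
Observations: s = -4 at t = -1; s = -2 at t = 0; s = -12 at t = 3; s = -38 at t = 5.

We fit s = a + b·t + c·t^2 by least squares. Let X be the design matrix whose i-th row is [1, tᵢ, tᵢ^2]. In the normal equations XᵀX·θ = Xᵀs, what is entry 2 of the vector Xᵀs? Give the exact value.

Entry 2 ↔ basis t, so (Xᵀs)_{2} = Σᵢ (t)·sᵢ = (-1)·(-4) + (0)·(-2) + (3)·(-12) + (5)·(-38) = -222.

-222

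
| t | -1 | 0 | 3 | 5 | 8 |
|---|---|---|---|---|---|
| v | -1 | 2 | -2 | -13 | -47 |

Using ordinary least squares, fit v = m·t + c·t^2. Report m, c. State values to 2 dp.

The normal equations are: 99·m + 663·c = -446;  663·m + 4803·c = -3352.
(Σt·t = 99, Σt·t^2 = 663, Σt^2·t^2 = 4803, Σt·v = -446, Σt^2·v = -3352.)
Δ = 99·4803 − 663² = 35928.
m = ((-446)·4803 − 663·(-3352))/35928 = 13373/5988; c = (99·(-3352) − 663·(-446))/35928 = -6025/5988.

m = 2.23, c = -1.01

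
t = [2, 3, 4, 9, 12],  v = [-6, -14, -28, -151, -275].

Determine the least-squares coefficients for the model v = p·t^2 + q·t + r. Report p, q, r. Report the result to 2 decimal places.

p = -2.04, q = 1.66, r = -1.20

Normal-equation sums: Σt^2·t^2 = 27650, Σt^2·t = 2556, Σt^2 = 254, Σt·t = 254, Σt = 30, Σ1 = 5.
Moment sums: Σt^2·v = -52429, Σt·v = -4825, Σv = -474.
AᵀA·[p, q, r]ᵀ = Aᵀv becomes [[27650, 2556, 254]; [2556, 254, 30]; [254, 30, 5]]·[p, q, r]ᵀ = [-52429, -4825, -474]ᵀ.
Row-reducing yields p = -133733/65598, q = 36319/21866, r = -39398/32799.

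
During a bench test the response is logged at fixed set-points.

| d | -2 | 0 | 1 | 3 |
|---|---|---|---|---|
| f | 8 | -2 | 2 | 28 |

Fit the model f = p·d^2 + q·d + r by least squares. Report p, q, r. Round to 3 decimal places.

With design matrix X, XᵀX = [[98, 20, 14]; [20, 14, 2]; [14, 2, 4]] and Xᵀf = [286, 70, 36]ᵀ.
Inverting the 3×3 Gram matrix, [p, q, r]ᵀ = [3, 1, -2]ᵀ.

p = 3.000, q = 1.000, r = -2.000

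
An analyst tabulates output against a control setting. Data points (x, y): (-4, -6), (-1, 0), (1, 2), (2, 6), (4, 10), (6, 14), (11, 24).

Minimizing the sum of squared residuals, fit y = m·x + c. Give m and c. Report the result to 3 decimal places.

The normal equations are: 195·m + 19·c = 426;  19·m + 7·c = 50.
(Σx·x = 195, Σx = 19, Σ1 = 7, Σx·y = 426, Σy = 50.)
Eliminating c: 7·(row 1) − 19·(row 2) gives 1004·m = 7·426 − 19·50 = 2032, so m = 508/251.
Then c = (50 − 19·(508/251))/7 = 414/251.

m = 2.024, c = 1.649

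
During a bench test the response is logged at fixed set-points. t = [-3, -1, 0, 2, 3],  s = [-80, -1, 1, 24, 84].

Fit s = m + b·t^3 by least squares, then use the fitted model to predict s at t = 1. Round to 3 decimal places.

With design matrix M, MᵀM = [[5, 7]; [7, 1523]] and Mᵀs = [28, 4621]ᵀ.
Eliminating b: 1523·(row 1) − 7·(row 2) gives 7566·m = 1523·28 − 7·4621 = 10297, so m = 10297/7566.
Then b = (4621 − 7·(10297/7566))/1523 = 22909/7566.
At t = 1: ŝ = (10297/7566)·(1) + (22909/7566)·(1) = 16603/3783.

ŝ = 4.389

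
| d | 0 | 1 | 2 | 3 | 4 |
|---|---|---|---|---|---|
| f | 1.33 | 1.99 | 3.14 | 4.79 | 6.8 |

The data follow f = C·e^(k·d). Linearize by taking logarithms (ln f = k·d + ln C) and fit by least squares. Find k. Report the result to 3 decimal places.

k = 0.414

Taking logs, ln f = k·d + ln C, so regress ln f on d.
XᵀX = [[30.0000, 10.0000]; [10.0000, 5]], rhs = [15.3439, 5.6010]ᵀ  (here Σd = 10.0000, Σ(d)² = 30.0000, Σln f = 5.6010, Σd·ln f = 15.3439).
Δ = 30.0000·5 − (10.0000)² = 50.0000; k = (15.3439·5 − 10.0000·5.6010)/50.0000 = 0.41419, ln C = (30.0000·5.6010 − 10.0000·15.3439)/50.0000 = 0.29182.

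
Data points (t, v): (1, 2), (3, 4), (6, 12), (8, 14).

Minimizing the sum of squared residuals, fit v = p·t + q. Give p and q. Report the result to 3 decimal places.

From the data, Σt·t = 110, Σt = 18, Σ1 = 4.
Moment sums: Σt·v = 198, Σv = 32.
So XᵀX·[p, q]ᵀ = Xᵀv: [[110, 18]; [18, 4]]·[p, q]ᵀ = [198, 32]ᵀ.
Eliminating q: 4·(row 1) − 18·(row 2) gives 116·p = 4·198 − 18·32 = 216, so p = 54/29.
Then q = (32 − 18·(54/29))/4 = -11/29.

p = 1.862, q = -0.379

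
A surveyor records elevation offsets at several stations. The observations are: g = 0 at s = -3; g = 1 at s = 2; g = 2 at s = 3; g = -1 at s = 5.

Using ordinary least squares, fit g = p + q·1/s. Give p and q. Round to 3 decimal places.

Normal-equation sums: Σ1 = 4, Σ1/s = 7/10, Σ1/s·1/s = 461/900.
And Σg = 2, Σ1/s·g = 29/30.
So AᵀA·[p, q]ᵀ = Aᵀg: [[4, 7/10]; [7/10, 461/900]]·[p, q]ᵀ = [2, 29/30]ᵀ.
Determinant 4·(461/900) − (7/10)² = 1403/900.
p = (2·(461/900) − (7/10)·(29/30))/(1403/900) = 313/1403; q = (4·(29/30) − (7/10)·2)/(1403/900) = 2220/1403.

p = 0.223, q = 1.582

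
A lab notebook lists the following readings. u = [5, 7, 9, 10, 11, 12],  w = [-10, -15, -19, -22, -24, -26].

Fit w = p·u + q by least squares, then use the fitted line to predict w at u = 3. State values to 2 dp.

Compute the Gram sums: Σu·u = 520, Σu = 54, Σ1 = 6.
For Xᵀw: Σu·w = -1122, Σw = -116.
Normal equations: [[520, 54]; [54, 6]]·[p, q]ᵀ = [-1122, -116]ᵀ.
det = 520·6 − 54² = 204.
p = ((-1122)·6 − 54·(-116))/204 = -39/17; q = (520·(-116) − 54·(-1122))/204 = 67/51.
At u = 3: ŵ = (-39/17)·(3) + (67/51)·(1) = -284/51.

ŵ = -5.57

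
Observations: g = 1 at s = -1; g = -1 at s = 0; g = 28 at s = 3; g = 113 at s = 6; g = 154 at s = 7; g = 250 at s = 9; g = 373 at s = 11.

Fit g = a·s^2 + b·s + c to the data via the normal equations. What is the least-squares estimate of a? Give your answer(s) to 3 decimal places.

Setting ∂/∂a … = 0 gives: 24981·a + 2645·b + 297·c = 77250;  2645·a + 297·b + 35·c = 8192;  297·a + 35·b + 7·c = 918.
(Σs^2·s^2 = 24981, Σs^2·s = 2645, Σs^2 = 297, Σs·s = 297, Σs = 35, Σ1 = 7, Σs^2·g = 77250, Σs·g = 8192, Σg = 918.)
Solving the 3×3 system (Gaussian elimination) gives a = 865112/288269, b = 285369/288269, c = -327891/288269.

a = 3.001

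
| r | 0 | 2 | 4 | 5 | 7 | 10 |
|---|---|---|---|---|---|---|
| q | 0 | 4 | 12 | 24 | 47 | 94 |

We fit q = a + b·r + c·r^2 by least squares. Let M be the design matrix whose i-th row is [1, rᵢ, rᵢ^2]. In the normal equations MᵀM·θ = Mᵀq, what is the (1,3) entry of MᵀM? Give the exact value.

Row 1 ↔ basis 1, column 3 ↔ basis r^2, so (MᵀM)_{1,3} = Σᵢ r^2 = (1)·(0) + (1)·(4) + (1)·(16) + (1)·(25) + (1)·(49) + (1)·(100) = 194.

194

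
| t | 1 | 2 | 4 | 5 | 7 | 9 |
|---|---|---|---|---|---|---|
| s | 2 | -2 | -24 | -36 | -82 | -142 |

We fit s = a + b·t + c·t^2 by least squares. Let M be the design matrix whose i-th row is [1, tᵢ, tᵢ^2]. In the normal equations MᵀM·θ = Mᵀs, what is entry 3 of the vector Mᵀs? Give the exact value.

-16810

Entry 3 ↔ basis t^2, so (Mᵀs)_{3} = Σᵢ (t^2)·sᵢ = (1)·(2) + (4)·(-2) + (16)·(-24) + (25)·(-36) + (49)·(-82) + (81)·(-142) = -16810.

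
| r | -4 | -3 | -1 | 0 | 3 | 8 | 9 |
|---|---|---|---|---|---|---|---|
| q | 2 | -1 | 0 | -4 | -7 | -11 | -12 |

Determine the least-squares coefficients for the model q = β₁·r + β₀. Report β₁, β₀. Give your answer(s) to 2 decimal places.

Normal-equation sums: Σr·r = 180, Σr = 12, Σ1 = 7.
Moment sums: Σr·q = -222, Σq = -33.
So AᵀA·[β₁, β₀]ᵀ = Aᵀq: [[180, 12]; [12, 7]]·[β₁, β₀]ᵀ = [-222, -33]ᵀ.
Determinant 180·7 − 12² = 1116.
β₁ = ((-222)·7 − 12·(-33))/1116 = -193/186; β₀ = (180·(-33) − 12·(-222))/1116 = -91/31.

β₁ = -1.04, β₀ = -2.94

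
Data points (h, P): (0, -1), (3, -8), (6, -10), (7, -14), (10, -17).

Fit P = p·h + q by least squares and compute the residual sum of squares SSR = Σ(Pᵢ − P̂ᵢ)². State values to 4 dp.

SSR = 6.0544

With design matrix A, AᵀA = [[194, 26]; [26, 5]] and AᵀP = [-352, -50]ᵀ.
Eliminating q: 5·(row 1) − 26·(row 2) gives 294·p = 5·(-352) − 26·(-50) = -460, so p = -230/147.
Then q = ((-50) − 26·(-230/147))/5 = -274/147.
Residuals: 127/147, -212/147, 184/147, -58/49, 25/49; SSR = 890/147.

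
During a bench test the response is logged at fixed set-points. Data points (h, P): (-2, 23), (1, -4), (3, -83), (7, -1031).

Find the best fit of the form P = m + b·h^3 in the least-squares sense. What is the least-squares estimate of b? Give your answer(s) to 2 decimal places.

The normal system MᵀM·[m, b]ᵀ = MᵀP is [[4, 363]; [363, 118443]]·[m, b]ᵀ = [-1095, -356062]ᵀ.
det = 4·118443 − 363² = 342003.
m = ((-1095)·118443 − 363·(-356062))/342003 = -148193/114001; b = (4·(-356062) − 363·(-1095))/342003 = -1026763/342003.

b = -3.00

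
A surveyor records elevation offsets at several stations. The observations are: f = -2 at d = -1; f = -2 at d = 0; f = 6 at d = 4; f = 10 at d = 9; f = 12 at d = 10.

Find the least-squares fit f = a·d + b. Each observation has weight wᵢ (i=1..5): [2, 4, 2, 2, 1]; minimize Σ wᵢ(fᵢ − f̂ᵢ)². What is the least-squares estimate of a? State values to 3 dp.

a = 1.326

Entries of MᵀWM: Σwᵢ·d·d = 296, Σwᵢ·d = 34, Σwᵢ·1 = 11.
Right-hand side: Σwᵢ·d·f = 352, Σwᵢ·f = 32.
So MᵀWM·[a, b]ᵀ = MᵀWf: [[296, 34]; [34, 11]]·[a, b]ᵀ = [352, 32]ᵀ.
Δ = 296·11 − 34² = 2100.
a = (352·11 − 34·32)/2100 = 232/175; b = (296·32 − 34·352)/2100 = -208/175.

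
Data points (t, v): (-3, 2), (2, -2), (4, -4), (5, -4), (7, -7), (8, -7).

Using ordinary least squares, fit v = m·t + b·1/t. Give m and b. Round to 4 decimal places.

m = -0.9148, b = 0.2939

Entries of AᵀA: Σt·t = 167, Σt·1/t = 6, Σ1/t·1/t = 352549/705600.
Moment sums: Σt·v = -151, Σ1/t·v = -641/120.
So AᵀA·[m, b]ᵀ = Aᵀv: [[167, 6]; [6, 352549/705600]]·[m, b]ᵀ = [-151, -641/120]ᵀ.
Δ = 167·(352549/705600) − 6² = 33474083/705600.
m = ((-151)·(352549/705600) − 6·(-641/120))/(33474083/705600) = -30620419/33474083; b = (167·(-641/120) − 6·(-151))/(33474083/705600) = 9837240/33474083.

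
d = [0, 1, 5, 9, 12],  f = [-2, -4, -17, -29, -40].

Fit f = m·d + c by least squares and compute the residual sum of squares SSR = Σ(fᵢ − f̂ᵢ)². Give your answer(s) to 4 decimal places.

SSR = 1.8555

With design matrix M, MᵀM = [[251, 27]; [27, 5]] and Mᵀf = [-830, -92]ᵀ.
Δ = 251·5 − 27² = 526.
m = ((-830)·5 − 27·(-92))/526 = -833/263; c = (251·(-92) − 27·(-830))/526 = -341/263.
Residuals: -185/263, 122/263, 35/263, 211/263, -183/263; SSR = 488/263.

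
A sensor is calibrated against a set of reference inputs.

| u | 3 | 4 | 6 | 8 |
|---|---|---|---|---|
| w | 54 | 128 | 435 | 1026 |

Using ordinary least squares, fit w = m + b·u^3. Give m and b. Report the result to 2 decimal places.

The normal system XᵀX·[m, b]ᵀ = Xᵀw is [[4, 819]; [819, 313625]]·[m, b]ᵀ = [1643, 628922]ᵀ.
Eliminating b: 313625·(row 1) − 819·(row 2) gives 583739·m = 313625·1643 − 819·628922 = 198757, so m = 15289/44903.
Then b = (628922 − 819·(15289/44903))/313625 = 1170071/583739.

m = 0.34, b = 2.00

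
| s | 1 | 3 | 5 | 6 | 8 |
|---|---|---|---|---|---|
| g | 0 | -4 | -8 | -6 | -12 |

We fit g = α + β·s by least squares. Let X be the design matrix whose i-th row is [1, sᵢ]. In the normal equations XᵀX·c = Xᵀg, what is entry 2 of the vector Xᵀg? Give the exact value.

-184

Entry 2 ↔ basis s, so (Xᵀg)_{2} = Σᵢ (s)·gᵢ = (1)·(0) + (3)·(-4) + (5)·(-8) + (6)·(-6) + (8)·(-12) = -184.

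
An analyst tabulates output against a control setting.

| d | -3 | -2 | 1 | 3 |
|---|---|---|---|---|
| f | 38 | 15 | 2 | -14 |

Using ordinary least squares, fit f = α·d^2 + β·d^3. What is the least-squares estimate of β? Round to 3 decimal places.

The normal system XᵀX·[α, β]ᵀ = Xᵀf is [[179, -31]; [-31, 1523]]·[α, β]ᵀ = [278, -1522]ᵀ.
det = 179·1523 − (-31)² = 271656.
α = (278·1523 − (-31)·(-1522))/271656 = 31351/22638; β = (179·(-1522) − (-31)·278)/271656 = -21985/22638.

β = -0.971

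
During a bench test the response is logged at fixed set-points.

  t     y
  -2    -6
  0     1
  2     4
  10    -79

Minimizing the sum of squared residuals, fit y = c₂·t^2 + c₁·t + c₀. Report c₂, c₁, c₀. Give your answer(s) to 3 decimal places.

The normal equations are: 10032·c₂ + 1000·c₁ + 108·c₀ = -7908;  1000·c₂ + 108·c₁ + 10·c₀ = -770;  108·c₂ + 10·c₁ + 4·c₀ = -80.
(Σt^2·t^2 = 10032, Σt^2·t = 1000, Σt^2 = 108, Σt·t = 108, Σt = 10, Σ1 = 4, Σt^2·y = -7908, Σt·y = -770, Σy = -80.)
Solving the 3×3 system (Gaussian elimination) gives c₂ = -693/656, c₁ = 795/328, c₀ = 101/41.

c₂ = -1.056, c₁ = 2.424, c₀ = 2.463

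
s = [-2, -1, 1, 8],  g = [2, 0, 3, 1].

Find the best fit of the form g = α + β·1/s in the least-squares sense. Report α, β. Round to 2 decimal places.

α = 1.61, β = 1.20

Setting ∂/∂α … = 0 gives: 4·α + (-3/8)·β = 6;  (-3/8)·α + (145/64)·β = 17/8.
Determinant 4·(145/64) − (-3/8)² = 571/64.
α = (6·(145/64) − (-3/8)·(17/8))/(571/64) = 921/571; β = (4·(17/8) − (-3/8)·6)/(571/64) = 688/571.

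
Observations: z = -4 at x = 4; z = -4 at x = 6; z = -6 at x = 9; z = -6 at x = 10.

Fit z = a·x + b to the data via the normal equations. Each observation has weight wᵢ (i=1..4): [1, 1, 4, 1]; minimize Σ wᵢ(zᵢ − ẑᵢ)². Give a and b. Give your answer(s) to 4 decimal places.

MᵀWM·[a, b]ᵀ = MᵀWz reads: 476·a + 56·b = -316;  56·a + 7·b = -38.
(Σwᵢ·x·x = 476, Σwᵢ·x = 56, Σwᵢ·1 = 7, Σwᵢ·x·z = -316, Σwᵢ·z = -38.)
Determinant 476·7 − 56² = 196.
a = ((-316)·7 − 56·(-38))/196 = -3/7; b = (476·(-38) − 56·(-316))/196 = -2.

a = -0.4286, b = -2.0000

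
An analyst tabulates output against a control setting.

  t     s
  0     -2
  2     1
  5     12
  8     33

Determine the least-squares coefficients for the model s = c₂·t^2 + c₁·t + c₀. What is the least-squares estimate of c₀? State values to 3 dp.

c₀ = -1.870

Entries of XᵀX: Σt^2·t^2 = 4737, Σt^2·t = 645, Σt^2 = 93, Σt·t = 93, Σt = 15, Σ1 = 4.
And Σt^2·s = 2416, Σt·s = 326, Σs = 44.
Solving the 3×3 system (Gaussian elimination) gives c₂ = 259/508, c₁ = 413/1524, c₀ = -475/254.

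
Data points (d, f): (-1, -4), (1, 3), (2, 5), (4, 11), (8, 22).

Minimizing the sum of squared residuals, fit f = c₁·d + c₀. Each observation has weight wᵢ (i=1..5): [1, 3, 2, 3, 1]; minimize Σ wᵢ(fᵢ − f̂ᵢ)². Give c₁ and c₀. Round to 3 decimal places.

c₁ = 2.819, c₀ = -0.330

Sums needed: Σwᵢ·d·d = 124, Σwᵢ·d = 26, Σwᵢ·1 = 10.
For XᵀWf: Σwᵢ·d·f = 341, Σwᵢ·f = 70.
Eliminating c₀: 10·(row 1) − 26·(row 2) gives 564·c₁ = 10·341 − 26·70 = 1590, so c₁ = 265/94.
Then c₀ = (70 − 26·(265/94))/10 = -31/94.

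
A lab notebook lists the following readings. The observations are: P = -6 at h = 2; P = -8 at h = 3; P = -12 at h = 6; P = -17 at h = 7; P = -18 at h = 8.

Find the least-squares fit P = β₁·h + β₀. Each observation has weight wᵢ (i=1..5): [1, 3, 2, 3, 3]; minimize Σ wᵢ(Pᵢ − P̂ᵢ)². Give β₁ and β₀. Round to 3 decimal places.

β₁ = -2.047, β₀ = -1.650

Setting ∂/∂β₁ … = 0 gives: 442·β₁ + 68·β₀ = -1017;  68·β₁ + 12·β₀ = -159.
Determinant 442·12 − 68² = 680.
β₁ = ((-1017)·12 − 68·(-159))/680 = -174/85; β₀ = (442·(-159) − 68·(-1017))/680 = -33/20.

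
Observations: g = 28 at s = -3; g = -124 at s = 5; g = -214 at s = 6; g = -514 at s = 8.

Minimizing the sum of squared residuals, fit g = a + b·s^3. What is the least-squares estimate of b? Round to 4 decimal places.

Normal-equation sums: Σ1 = 4, Σs^3 = 826, Σs^3·s^3 = 325154.
For Xᵀg: Σg = -824, Σs^3·g = -325648.
Eliminating b: 325154·(row 1) − 826·(row 2) gives 618340·a = 325154·(-824) − 826·(-325648) = 1058352, so a = 264588/154585.
Then b = ((-325648) − 826·(264588/154585))/325154 = -155492/154585.

b = -1.0059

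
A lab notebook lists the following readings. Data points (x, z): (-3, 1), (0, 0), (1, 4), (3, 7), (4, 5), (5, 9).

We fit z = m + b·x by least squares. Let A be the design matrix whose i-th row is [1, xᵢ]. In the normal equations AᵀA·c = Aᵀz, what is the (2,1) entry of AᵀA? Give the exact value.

Row 2 ↔ basis x, column 1 ↔ basis 1, so (AᵀA)_{2,1} = Σᵢ x = (-3)·(1) + (0)·(1) + (1)·(1) + (3)·(1) + (4)·(1) + (5)·(1) = 10.

10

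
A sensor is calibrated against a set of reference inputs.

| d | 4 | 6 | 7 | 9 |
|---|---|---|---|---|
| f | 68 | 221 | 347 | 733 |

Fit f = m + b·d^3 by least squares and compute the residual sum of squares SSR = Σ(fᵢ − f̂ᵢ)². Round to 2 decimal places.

The normal system MᵀM·[m, b]ᵀ = Mᵀf is [[4, 1352]; [1352, 699842]]·[m, b]ᵀ = [1369, 705466]ᵀ.
Determinant 4·699842 − 1352² = 971464.
m = (1369·699842 − 1352·705466)/971464 = 165141/37364; b = (4·705466 − 1352·1369)/971464 = 121372/121433.
Residuals: -188289/485732, 334531/485732, -120213/485732, -26029/485732; SSR = 334531/485732.

SSR = 0.69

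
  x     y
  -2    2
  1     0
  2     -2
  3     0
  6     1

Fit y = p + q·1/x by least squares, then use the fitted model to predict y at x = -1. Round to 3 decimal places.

The normal system AᵀA·[p, q]ᵀ = Aᵀy is [[5, 3/2]; [3/2, 59/36]]·[p, q]ᵀ = [1, -11/6]ᵀ.
Eliminating q: (59/36)·(row 1) − (3/2)·(row 2) gives (107/18)·p = (59/36)·1 − (3/2)·(-11/6) = 79/18, so p = 79/107.
Then q = ((-11/6) − (3/2)·(79/107))/(59/36) = -192/107.
At x = -1: ŷ = (79/107)·(1) + (-192/107)·(-1) = 271/107.

ŷ = 2.533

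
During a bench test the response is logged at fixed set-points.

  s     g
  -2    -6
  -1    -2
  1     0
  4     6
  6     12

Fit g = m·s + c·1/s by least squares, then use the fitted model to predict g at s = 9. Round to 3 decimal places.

ĝ = 17.411

From the data, Σs·s = 58, Σs·1/s = 5, Σ1/s·1/s = 337/144.
Moment sums: Σs·g = 110, Σ1/s·g = 17/2.
So XᵀX·[m, c]ᵀ = Xᵀg: [[58, 5]; [5, 337/144]]·[m, c]ᵀ = [110, 17/2]ᵀ.
det = 58·(337/144) − 5² = 7973/72.
m = (110·(337/144) − 5·(17/2))/(7973/72) = 15475/7973; c = (58·(17/2) − 5·110)/(7973/72) = -4104/7973.
At s = 9: ĝ = (15475/7973)·(9) + (-4104/7973)·(1/9) = 138819/7973.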